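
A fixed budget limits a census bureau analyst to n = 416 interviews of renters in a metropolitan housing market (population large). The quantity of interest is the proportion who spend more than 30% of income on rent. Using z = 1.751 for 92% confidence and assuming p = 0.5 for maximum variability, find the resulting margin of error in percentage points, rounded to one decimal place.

SE(p̂) = √[p(1−p)/n] = √[0.2500/416] = 0.02451.
E = z × SE = 1.751 × 0.02451 = 0.04292, or 4.3 percentage points.

4.3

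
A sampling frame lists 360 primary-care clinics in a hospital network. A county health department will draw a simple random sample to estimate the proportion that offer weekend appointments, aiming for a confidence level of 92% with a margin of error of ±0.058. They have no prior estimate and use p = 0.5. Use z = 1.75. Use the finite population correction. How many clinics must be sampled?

Unadjusted: n₀ = 1.75² × 0.50 × 0.50 / 0.058² ≈ 227.59, so n₀ = 228.
Finite population correction with N = 360: n = n₀ / (1 + (n₀−1)/N) = 228 / (1 + 227/360) = 228 / 1.6306 ≈ 139.83.
Rounding up, n = 140.

140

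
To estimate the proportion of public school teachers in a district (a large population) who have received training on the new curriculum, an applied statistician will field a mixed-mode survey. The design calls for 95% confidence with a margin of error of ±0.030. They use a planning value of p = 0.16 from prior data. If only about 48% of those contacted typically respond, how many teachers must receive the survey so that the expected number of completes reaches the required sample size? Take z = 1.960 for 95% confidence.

Completed interviews needed: n₀ = 1.960² × 0.1344 / 0.030² ≈ 573.68 → 574.
At a 48% response rate, contacts needed = 574 / 0.48 ≈ 1195.83 → 1196.

1196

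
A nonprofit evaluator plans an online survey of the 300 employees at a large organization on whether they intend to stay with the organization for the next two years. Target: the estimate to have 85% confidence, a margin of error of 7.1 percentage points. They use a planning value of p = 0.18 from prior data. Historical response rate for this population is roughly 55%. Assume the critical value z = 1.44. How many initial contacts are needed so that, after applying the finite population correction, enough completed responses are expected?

93

Completed interviews needed (unadjusted): n₀ = 1.44² × 0.1476 / 0.071² ≈ 60.71 → 61.
FPC for N = 300: n = 61 / (1 + 60/300) = 61 / 1.2000 ≈ 50.83 → 51.
At a 55% response rate, contacts needed = 51 / 0.55 ≈ 92.73 → 93.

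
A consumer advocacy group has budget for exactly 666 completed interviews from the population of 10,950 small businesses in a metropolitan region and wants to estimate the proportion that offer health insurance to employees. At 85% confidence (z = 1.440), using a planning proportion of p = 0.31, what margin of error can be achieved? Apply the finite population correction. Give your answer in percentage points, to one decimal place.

2.5

Finite-population factor: (N−n)/(N−1) = (10950−666)/(10950−1) = 0.9393.
SE(p̂) = √[p(1−p)/n · (N−n)/(N−1)] = √[0.2139/666 × 0.9393] = 0.01737.
E = z × SE = 1.440 × 0.01737 = 0.02501 ≈ 2.5 percentage points.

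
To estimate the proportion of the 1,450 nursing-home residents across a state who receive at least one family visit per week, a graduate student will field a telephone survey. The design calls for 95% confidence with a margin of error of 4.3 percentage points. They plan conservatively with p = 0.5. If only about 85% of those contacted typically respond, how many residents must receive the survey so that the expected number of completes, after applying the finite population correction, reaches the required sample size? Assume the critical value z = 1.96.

Completed interviews needed (unadjusted): n₀ = 1.96² × 0.2500 / 0.043² ≈ 519.42 → 520.
FPC for N = 1,450: n = 520 / (1 + 519/1450) = 520 / 1.3579 ≈ 382.94 → 383.
At an 85% response rate, contacts needed = 383 / 0.85 ≈ 450.59 → 451.

451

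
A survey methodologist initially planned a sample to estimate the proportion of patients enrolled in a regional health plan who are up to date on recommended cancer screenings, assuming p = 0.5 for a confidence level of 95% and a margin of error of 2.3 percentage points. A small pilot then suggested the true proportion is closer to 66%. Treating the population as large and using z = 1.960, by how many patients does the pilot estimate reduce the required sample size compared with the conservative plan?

186

Conservative (p = 0.5): n = 1.960² × 0.25 / 0.023² ≈ 1815.50 → 1816.
Using p = 0.66: p(1−p) = 0.2244, so n = 1.960² × 0.2244 / 0.023² ≈ 1629.59 → 1630.
Reduction: 1816 − 1630 = 186.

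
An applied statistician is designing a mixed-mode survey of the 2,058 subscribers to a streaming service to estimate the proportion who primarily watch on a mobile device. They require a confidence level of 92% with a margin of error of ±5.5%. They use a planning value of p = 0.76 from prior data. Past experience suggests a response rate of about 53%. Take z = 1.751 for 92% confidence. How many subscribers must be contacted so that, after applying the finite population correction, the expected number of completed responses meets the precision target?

321

Completed interviews needed (unadjusted): n₀ = 1.751² × 0.1824 / 0.055² ≈ 184.87 → 185.
FPC for N = 2,058: n = 185 / (1 + 184/2058) = 185 / 1.0894 ≈ 169.82 → 170.
At a 53% response rate, contacts needed = 170 / 0.53 ≈ 320.75 → 321.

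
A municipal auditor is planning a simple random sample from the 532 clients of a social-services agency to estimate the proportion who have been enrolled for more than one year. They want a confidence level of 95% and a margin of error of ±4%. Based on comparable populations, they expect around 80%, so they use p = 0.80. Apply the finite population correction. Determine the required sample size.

For 95% confidence, z = 1.96.
Unadjusted: n₀ = 1.96² × 0.80 × 0.20 / 0.040² ≈ 384.16, so n₀ = 385.
Finite population correction with N = 532: n = n₀ / (1 + (n₀−1)/N) = 385 / (1 + 384/532) = 385 / 1.7218 ≈ 223.60.
Rounding up, n = 224.

224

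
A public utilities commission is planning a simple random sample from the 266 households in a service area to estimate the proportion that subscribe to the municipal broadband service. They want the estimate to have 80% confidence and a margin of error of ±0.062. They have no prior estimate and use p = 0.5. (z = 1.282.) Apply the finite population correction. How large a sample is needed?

Unadjusted: n₀ = 1.282² × 0.50 × 0.50 / 0.062² ≈ 106.89, so n₀ = 107.
Finite population correction with N = 266: n = n₀ / (1 + (n₀−1)/N) = 107 / (1 + 106/266) = 107 / 1.3985 ≈ 76.51.
Rounding up, n = 77.

77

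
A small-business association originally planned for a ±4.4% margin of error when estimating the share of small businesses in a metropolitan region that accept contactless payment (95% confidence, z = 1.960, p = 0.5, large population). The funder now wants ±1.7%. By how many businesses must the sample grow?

At ±4.4%: n = 1.960² × 0.2500 / 0.044² ≈ 496.07 → 497.
At ±1.7%: n = 1.960² × 0.2500 / 0.017² ≈ 3323.18 → 3324.
Additional respondents: 3324 − 497 = 2827.

2827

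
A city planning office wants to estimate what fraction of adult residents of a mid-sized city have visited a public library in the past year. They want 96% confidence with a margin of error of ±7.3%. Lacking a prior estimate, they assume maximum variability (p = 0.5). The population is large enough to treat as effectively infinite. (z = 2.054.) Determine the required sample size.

198

With p = 0.5, p(1−p) = 0.25.
n = z²·p(1−p)/E² = 2.054² × 0.2500 / 0.073² = 4.2189 × 0.2500 / 0.005329 ≈ 197.92.
Rounding up gives n = 198.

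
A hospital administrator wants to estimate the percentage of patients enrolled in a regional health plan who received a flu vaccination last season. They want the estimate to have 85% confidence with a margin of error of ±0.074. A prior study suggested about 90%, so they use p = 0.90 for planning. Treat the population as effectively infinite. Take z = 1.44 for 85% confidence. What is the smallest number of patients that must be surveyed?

35

With p = 0.90, p(1−p) = 0.0900.
n = z²·p(1−p)/E² = 1.44² × 0.0900 / 0.074² = 2.0736 × 0.0900 / 0.005476 ≈ 34.08.
Rounding up gives n = 35.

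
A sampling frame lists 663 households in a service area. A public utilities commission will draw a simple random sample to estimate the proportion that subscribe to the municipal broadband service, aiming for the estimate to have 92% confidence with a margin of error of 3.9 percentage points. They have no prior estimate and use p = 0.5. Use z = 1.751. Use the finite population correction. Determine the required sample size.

287

Unadjusted: n₀ = 1.751² × 0.50 × 0.50 / 0.039² ≈ 503.94, so n₀ = 504.
Finite population correction with N = 663: n = n₀ / (1 + (n₀−1)/N) = 504 / (1 + 503/663) = 504 / 1.7587 ≈ 286.58.
Rounding up, n = 287.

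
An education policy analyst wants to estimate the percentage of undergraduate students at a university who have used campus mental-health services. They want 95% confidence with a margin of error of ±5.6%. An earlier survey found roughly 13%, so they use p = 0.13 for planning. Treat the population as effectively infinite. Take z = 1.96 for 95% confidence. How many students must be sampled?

139

With p = 0.13, p(1−p) = 0.1131.
n = z²·p(1−p)/E² = 1.96² × 0.1131 / 0.056² = 3.8416 × 0.1131 / 0.003136 ≈ 138.55.
Rounding up gives n = 139.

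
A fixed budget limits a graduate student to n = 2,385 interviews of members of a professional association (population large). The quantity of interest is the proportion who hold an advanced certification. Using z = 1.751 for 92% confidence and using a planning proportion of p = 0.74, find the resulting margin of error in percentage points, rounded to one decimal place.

SE(p̂) = √[p(1−p)/n] = √[0.1924/2385] = 0.00898.
E = z × SE = 1.751 × 0.00898 = 0.01573, or 1.6 percentage points.

1.6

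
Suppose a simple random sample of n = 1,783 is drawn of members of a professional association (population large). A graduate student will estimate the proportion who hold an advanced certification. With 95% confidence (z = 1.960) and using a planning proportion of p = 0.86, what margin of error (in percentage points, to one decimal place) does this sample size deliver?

SE(p̂) = √[p(1−p)/n] = √[0.1204/1783] = 0.00822.
E = z × SE = 1.960 × 0.00822 = 0.01611, or 1.6 percentage points.

1.6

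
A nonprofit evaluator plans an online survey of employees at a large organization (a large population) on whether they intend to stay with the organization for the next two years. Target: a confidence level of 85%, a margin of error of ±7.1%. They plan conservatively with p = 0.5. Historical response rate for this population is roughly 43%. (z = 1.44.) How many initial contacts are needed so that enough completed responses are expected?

Completed interviews needed: n₀ = 1.44² × 0.2500 / 0.071² ≈ 102.84 → 103.
At a 43% response rate, contacts needed = 103 / 0.43 ≈ 239.53 → 240.

240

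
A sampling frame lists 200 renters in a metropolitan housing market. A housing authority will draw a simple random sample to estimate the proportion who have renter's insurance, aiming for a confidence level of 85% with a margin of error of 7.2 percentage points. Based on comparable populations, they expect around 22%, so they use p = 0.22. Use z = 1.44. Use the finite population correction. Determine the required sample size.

Unadjusted: n₀ = 1.44² × 0.22 × 0.78 / 0.072² ≈ 68.64, so n₀ = 69.
Finite population correction with N = 200: n = n₀ / (1 + (n₀−1)/N) = 69 / (1 + 68/200) = 69 / 1.3400 ≈ 51.49.
Rounding up, n = 52.

52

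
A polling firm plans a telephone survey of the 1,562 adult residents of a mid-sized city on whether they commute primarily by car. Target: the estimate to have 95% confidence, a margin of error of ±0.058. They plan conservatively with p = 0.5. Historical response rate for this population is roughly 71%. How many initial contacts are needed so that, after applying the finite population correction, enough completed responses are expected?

For 95% confidence, z = 1.960.
Completed interviews needed (unadjusted): n₀ = 1.960² × 0.2500 / 0.058² ≈ 285.49 → 286.
FPC for N = 1,562: n = 286 / (1 + 285/1562) = 286 / 1.1825 ≈ 241.87 → 242.
At a 71% response rate, contacts needed = 242 / 0.71 ≈ 340.85 → 341.

341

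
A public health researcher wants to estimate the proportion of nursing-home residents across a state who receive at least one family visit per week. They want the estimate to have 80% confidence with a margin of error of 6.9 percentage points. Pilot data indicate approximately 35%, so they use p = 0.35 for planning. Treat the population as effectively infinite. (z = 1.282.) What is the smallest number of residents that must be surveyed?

79

With p = 0.35, p(1−p) = 0.2275.
n = z²·p(1−p)/E² = 1.282² × 0.2275 / 0.069² = 1.6435 × 0.2275 / 0.004761 ≈ 78.53.
Rounding up gives n = 79.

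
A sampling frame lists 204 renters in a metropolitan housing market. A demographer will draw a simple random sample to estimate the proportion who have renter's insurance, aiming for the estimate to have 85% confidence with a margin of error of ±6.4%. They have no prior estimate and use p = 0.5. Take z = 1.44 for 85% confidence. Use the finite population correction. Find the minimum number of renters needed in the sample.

Unadjusted: n₀ = 1.44² × 0.50 × 0.50 / 0.064² ≈ 126.56, so n₀ = 127.
Finite population correction with N = 204: n = n₀ / (1 + (n₀−1)/N) = 127 / (1 + 126/204) = 127 / 1.6176 ≈ 78.51.
Rounding up, n = 79.

79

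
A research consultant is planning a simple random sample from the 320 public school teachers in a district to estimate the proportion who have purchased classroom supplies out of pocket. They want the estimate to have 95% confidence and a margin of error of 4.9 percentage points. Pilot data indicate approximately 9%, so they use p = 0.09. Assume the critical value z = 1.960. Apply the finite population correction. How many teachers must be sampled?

94

Unadjusted: n₀ = 1.960² × 0.09 × 0.91 / 0.049² ≈ 131.04, so n₀ = 132.
Finite population correction with N = 320: n = n₀ / (1 + (n₀−1)/N) = 132 / (1 + 131/320) = 132 / 1.4094 ≈ 93.66.
Rounding up, n = 94.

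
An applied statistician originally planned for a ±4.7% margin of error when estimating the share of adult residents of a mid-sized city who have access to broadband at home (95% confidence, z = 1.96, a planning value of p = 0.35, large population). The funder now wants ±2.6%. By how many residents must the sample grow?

At ±4.7%: n = 1.96² × 0.2275 / 0.047² ≈ 395.64 → 396.
At ±2.6%: n = 1.96² × 0.2275 / 0.026² ≈ 1292.85 → 1293.
Additional respondents: 1293 − 396 = 897.

897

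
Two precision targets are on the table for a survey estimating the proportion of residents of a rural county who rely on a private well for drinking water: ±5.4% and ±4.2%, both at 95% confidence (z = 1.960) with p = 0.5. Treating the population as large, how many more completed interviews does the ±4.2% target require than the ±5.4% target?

At ±5.4%: n = 1.960² × 0.2500 / 0.054² ≈ 329.36 → 330.
At ±4.2%: n = 1.960² × 0.2500 / 0.042² ≈ 544.44 → 545.
Additional respondents: 545 − 330 = 215.

215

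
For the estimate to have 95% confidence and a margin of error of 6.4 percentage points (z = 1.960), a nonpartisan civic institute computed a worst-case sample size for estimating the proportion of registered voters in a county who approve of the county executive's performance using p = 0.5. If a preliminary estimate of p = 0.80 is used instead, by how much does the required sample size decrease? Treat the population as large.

84

Conservative (p = 0.5): n = 1.960² × 0.25 / 0.064² ≈ 234.47 → 235.
Using p = 0.80: p(1−p) = 0.1600, so n = 1.960² × 0.1600 / 0.064² ≈ 150.06 → 151.
Reduction: 235 − 151 = 84.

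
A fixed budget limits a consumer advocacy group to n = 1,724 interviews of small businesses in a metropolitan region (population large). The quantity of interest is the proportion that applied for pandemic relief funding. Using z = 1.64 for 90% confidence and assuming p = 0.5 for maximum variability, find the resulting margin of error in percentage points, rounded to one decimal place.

2.0

SE(p̂) = √[p(1−p)/n] = √[0.2500/1724] = 0.01204.
E = z × SE = 1.64 × 0.01204 = 0.01975, or 2.0 percentage points.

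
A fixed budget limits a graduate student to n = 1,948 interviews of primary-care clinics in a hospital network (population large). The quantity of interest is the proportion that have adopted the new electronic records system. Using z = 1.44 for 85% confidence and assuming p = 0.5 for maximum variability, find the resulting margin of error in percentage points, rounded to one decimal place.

SE(p̂) = √[p(1−p)/n] = √[0.2500/1948] = 0.01133.
E = z × SE = 1.44 × 0.01133 = 0.01631, or 1.6 percentage points.

1.6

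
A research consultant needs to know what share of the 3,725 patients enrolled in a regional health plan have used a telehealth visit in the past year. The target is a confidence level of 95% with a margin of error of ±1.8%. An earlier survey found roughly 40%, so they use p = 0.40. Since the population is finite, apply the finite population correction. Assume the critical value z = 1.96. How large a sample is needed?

1614

Unadjusted: n₀ = 1.96² × 0.40 × 0.60 / 0.018² ≈ 2845.63, so n₀ = 2846.
Finite population correction with N = 3,725: n = n₀ / (1 + (n₀−1)/N) = 2846 / (1 + 2845/3725) = 2846 / 1.7638 ≈ 1613.60.
Rounding up, n = 1614.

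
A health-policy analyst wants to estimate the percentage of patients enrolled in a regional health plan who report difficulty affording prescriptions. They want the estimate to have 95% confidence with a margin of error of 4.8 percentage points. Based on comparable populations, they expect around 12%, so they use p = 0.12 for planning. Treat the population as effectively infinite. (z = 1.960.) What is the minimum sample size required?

177

With p = 0.12, p(1−p) = 0.1056.
n = z²·p(1−p)/E² = 1.960² × 0.1056 / 0.048² = 3.8416 × 0.1056 / 0.002304 ≈ 176.07.
Rounding up gives n = 177.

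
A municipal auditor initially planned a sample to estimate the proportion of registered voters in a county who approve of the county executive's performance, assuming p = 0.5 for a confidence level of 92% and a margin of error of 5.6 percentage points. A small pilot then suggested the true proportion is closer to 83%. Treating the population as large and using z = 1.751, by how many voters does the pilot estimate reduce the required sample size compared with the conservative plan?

Conservative (p = 0.5): n = 1.751² × 0.25 / 0.056² ≈ 244.42 → 245.
Using p = 0.83: p(1−p) = 0.1411, so n = 1.751² × 0.1411 / 0.056² ≈ 137.95 → 138.
Reduction: 245 − 138 = 107.

107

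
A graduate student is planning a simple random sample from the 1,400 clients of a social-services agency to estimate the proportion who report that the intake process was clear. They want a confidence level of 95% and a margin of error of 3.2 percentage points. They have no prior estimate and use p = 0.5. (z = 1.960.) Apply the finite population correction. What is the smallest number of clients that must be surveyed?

562

Unadjusted: n₀ = 1.960² × 0.50 × 0.50 / 0.032² ≈ 937.89, so n₀ = 938.
Finite population correction with N = 1,400: n = n₀ / (1 + (n₀−1)/N) = 938 / (1 + 937/1400) = 938 / 1.6693 ≈ 561.92.
Rounding up, n = 562.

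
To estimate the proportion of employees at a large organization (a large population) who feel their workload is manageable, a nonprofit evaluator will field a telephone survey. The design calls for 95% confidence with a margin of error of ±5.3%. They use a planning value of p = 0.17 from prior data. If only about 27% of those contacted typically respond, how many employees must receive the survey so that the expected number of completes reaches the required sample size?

715

For 95% confidence, z = 1.960.
Completed interviews needed: n₀ = 1.960² × 0.1411 / 0.053² ≈ 192.97 → 193.
At a 27% response rate, contacts needed = 193 / 0.27 ≈ 714.81 → 715.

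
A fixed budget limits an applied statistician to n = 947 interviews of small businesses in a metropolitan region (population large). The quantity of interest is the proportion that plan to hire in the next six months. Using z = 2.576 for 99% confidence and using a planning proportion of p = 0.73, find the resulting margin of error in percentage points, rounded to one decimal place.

3.7

SE(p̂) = √[p(1−p)/n] = √[0.1971/947] = 0.01443.
E = z × SE = 2.576 × 0.01443 = 0.03716, or 3.7 percentage points.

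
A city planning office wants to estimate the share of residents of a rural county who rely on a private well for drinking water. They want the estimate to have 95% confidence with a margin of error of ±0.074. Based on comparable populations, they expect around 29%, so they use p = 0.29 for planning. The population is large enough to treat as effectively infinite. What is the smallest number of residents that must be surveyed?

For 95% confidence, z = 1.960.
With p = 0.29, p(1−p) = 0.2059.
n = z²·p(1−p)/E² = 1.960² × 0.2059 / 0.074² = 3.8416 × 0.2059 / 0.005476 ≈ 144.45.
Rounding up gives n = 145.

145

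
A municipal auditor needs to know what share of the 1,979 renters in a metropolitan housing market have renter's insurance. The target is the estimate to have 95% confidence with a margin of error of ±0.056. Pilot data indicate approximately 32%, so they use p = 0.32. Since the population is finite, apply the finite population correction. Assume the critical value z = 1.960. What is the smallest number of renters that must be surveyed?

Unadjusted: n₀ = 1.960² × 0.32 × 0.68 / 0.056² ≈ 266.56, so n₀ = 267.
Finite population correction with N = 1,979: n = n₀ / (1 + (n₀−1)/N) = 267 / (1 + 266/1979) = 267 / 1.1344 ≈ 235.36.
Rounding up, n = 236.

236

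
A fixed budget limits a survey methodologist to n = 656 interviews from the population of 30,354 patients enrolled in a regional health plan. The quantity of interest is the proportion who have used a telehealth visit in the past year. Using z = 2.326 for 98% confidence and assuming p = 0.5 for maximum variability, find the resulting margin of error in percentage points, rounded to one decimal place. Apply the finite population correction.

4.5

Finite-population factor: (N−n)/(N−1) = (30354−656)/(30354−1) = 0.9784.
SE(p̂) = √[p(1−p)/n · (N−n)/(N−1)] = √[0.2500/656 × 0.9784] = 0.01931.
E = z × SE = 2.326 × 0.01931 = 0.04491 ≈ 4.5 percentage points.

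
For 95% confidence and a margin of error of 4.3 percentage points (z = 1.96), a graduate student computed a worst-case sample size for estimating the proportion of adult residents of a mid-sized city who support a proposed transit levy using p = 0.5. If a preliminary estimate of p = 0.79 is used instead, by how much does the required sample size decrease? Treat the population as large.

175

Conservative (p = 0.5): n = 1.96² × 0.25 / 0.043² ≈ 519.42 → 520.
Using p = 0.79: p(1−p) = 0.1659, so n = 1.96² × 0.1659 / 0.043² ≈ 344.68 → 345.
Reduction: 520 − 345 = 175.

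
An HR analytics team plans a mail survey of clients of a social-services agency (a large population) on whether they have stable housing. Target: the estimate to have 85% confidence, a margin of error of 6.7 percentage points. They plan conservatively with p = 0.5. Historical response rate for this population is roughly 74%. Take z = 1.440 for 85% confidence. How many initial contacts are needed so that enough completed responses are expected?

Completed interviews needed: n₀ = 1.440² × 0.2500 / 0.067² ≈ 115.48 → 116.
At a 74% response rate, contacts needed = 116 / 0.74 ≈ 156.76 → 157.

157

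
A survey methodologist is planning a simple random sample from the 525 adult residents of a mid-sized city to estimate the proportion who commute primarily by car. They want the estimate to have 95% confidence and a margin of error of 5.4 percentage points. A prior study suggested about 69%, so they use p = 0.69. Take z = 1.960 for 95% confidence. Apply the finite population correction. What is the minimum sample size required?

Unadjusted: n₀ = 1.960² × 0.69 × 0.31 / 0.054² ≈ 281.80, so n₀ = 282.
Finite population correction with N = 525: n = n₀ / (1 + (n₀−1)/N) = 282 / (1 + 281/525) = 282 / 1.5352 ≈ 183.68.
Rounding up, n = 184.

184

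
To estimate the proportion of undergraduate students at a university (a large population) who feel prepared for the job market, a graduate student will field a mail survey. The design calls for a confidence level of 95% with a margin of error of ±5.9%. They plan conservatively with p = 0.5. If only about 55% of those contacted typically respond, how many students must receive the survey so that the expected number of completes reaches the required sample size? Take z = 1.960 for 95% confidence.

Completed interviews needed: n₀ = 1.960² × 0.2500 / 0.059² ≈ 275.90 → 276.
At a 55% response rate, contacts needed = 276 / 0.55 ≈ 501.82 → 502.

502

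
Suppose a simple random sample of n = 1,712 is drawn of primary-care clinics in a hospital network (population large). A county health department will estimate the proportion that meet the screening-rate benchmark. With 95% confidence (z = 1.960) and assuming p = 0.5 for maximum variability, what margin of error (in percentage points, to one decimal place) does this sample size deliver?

2.4

SE(p̂) = √[p(1−p)/n] = √[0.2500/1712] = 0.01208.
E = z × SE = 1.960 × 0.01208 = 0.02369, or 2.4 percentage points.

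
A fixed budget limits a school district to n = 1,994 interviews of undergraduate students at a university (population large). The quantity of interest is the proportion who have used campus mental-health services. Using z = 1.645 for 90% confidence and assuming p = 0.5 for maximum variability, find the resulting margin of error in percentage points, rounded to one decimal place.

1.8

SE(p̂) = √[p(1−p)/n] = √[0.2500/1994] = 0.01120.
E = z × SE = 1.645 × 0.01120 = 0.01842, or 1.8 percentage points.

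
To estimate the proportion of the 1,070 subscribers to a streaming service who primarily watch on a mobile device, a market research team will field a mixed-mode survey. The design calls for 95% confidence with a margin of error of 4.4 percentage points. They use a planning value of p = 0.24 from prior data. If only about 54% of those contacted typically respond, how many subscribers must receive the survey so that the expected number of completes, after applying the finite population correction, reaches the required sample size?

For 95% confidence, z = 1.96.
Completed interviews needed (unadjusted): n₀ = 1.96² × 0.1824 / 0.044² ≈ 361.94 → 362.
FPC for N = 1,070: n = 362 / (1 + 361/1070) = 362 / 1.3374 ≈ 270.68 → 271.
At a 54% response rate, contacts needed = 271 / 0.54 ≈ 501.85 → 502.

502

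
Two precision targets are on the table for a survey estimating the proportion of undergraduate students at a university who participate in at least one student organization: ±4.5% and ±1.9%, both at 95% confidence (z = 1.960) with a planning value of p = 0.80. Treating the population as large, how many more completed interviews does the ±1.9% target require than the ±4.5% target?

At ±4.5%: n = 1.960² × 0.1600 / 0.045² ≈ 303.53 → 304.
At ±1.9%: n = 1.960² × 0.1600 / 0.019² ≈ 1702.65 → 1703.
Additional respondents: 1703 − 304 = 1399.

1399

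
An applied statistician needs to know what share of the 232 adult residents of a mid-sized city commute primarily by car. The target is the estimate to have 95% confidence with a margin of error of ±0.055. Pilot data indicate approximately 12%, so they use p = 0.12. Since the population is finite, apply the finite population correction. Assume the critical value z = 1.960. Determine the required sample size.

86

Unadjusted: n₀ = 1.960² × 0.12 × 0.88 / 0.055² ≈ 134.11, so n₀ = 135.
Finite population correction with N = 232: n = n₀ / (1 + (n₀−1)/N) = 135 / (1 + 134/232) = 135 / 1.5776 ≈ 85.57.
Rounding up, n = 86.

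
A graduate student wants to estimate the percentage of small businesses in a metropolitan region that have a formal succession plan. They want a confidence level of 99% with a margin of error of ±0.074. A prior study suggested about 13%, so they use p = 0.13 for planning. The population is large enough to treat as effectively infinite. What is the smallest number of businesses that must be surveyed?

For 99% confidence, z = 2.576.
With p = 0.13, p(1−p) = 0.1131.
n = z²·p(1−p)/E² = 2.576² × 0.1131 / 0.074² = 6.6358 × 0.1131 / 0.005476 ≈ 137.05.
Rounding up gives n = 138.

138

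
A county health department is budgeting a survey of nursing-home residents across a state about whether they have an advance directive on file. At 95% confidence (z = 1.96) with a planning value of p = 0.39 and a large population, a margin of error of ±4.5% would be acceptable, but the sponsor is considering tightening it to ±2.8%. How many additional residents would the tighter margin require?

714

At ±4.5%: n = 1.96² × 0.2379 / 0.045² ≈ 451.32 → 452.
At ±2.8%: n = 1.96² × 0.2379 / 0.028² ≈ 1165.71 → 1166.
Additional respondents: 1166 − 452 = 714.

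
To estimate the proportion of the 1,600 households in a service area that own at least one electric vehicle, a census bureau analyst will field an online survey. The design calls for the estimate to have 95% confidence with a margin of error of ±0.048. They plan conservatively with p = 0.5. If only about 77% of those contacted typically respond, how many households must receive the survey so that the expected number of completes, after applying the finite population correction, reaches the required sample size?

For 95% confidence, z = 1.96.
Completed interviews needed (unadjusted): n₀ = 1.96² × 0.2500 / 0.048² ≈ 416.84 → 417.
FPC for N = 1,600: n = 417 / (1 + 416/1600) = 417 / 1.2600 ≈ 330.95 → 331.
At a 77% response rate, contacts needed = 331 / 0.77 ≈ 429.87 → 430.

430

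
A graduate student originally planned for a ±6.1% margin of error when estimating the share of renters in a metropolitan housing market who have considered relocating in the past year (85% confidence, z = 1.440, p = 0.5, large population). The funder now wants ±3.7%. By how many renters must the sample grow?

239

At ±6.1%: n = 1.440² × 0.2500 / 0.061² ≈ 139.32 → 140.
At ±3.7%: n = 1.440² × 0.2500 / 0.037² ≈ 378.67 → 379.
Additional respondents: 379 − 140 = 239.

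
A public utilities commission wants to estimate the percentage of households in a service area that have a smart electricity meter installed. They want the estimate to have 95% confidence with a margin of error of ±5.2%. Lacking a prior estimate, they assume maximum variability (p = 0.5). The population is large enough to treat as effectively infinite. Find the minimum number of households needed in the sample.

For 95% confidence, z = 1.96.
With p = 0.5, p(1−p) = 0.25.
n = z²·p(1−p)/E² = 1.96² × 0.2500 / 0.052² = 3.8416 × 0.2500 / 0.002704 ≈ 355.18.
Rounding up gives n = 356.

356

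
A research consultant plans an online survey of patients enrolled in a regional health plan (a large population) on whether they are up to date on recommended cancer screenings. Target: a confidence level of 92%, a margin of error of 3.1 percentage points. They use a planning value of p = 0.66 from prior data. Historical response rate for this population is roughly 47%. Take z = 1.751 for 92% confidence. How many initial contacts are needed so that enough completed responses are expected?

Completed interviews needed: n₀ = 1.751² × 0.2244 / 0.031² ≈ 715.93 → 716.
At a 47% response rate, contacts needed = 716 / 0.47 ≈ 1523.40 → 1524.

1524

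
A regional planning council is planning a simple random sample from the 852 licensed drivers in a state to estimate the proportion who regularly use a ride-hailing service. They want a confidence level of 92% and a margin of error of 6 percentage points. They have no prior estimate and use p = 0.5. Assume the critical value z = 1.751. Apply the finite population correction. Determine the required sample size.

Unadjusted: n₀ = 1.751² × 0.50 × 0.50 / 0.060² ≈ 212.92, so n₀ = 213.
Finite population correction with N = 852: n = n₀ / (1 + (n₀−1)/N) = 213 / (1 + 212/852) = 213 / 1.2488 ≈ 170.56.
Rounding up, n = 171.

171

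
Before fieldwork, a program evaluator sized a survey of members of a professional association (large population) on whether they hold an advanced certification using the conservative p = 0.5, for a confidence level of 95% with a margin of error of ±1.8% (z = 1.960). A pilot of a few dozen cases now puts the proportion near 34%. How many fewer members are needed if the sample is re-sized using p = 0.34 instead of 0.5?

Conservative (p = 0.5): n = 1.960² × 0.25 / 0.018² ≈ 2964.20 → 2965.
Using p = 0.34: p(1−p) = 0.2244, so n = 1.960² × 0.2244 / 0.018² ≈ 2660.66 → 2661.
Reduction: 2965 − 2661 = 304.

304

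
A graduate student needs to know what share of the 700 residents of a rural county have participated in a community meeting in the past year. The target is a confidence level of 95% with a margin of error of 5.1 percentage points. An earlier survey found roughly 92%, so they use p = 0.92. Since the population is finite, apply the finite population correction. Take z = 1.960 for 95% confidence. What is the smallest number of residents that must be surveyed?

95

Unadjusted: n₀ = 1.960² × 0.92 × 0.08 / 0.051² ≈ 108.71, so n₀ = 109.
Finite population correction with N = 700: n = n₀ / (1 + (n₀−1)/N) = 109 / (1 + 108/700) = 109 / 1.1543 ≈ 94.43.
Rounding up, n = 95.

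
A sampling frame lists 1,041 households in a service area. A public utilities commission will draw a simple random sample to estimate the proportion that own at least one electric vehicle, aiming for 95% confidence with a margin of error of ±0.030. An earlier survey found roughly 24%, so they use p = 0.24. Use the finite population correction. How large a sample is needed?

For 95% confidence, z = 1.960.
Unadjusted: n₀ = 1.960² × 0.24 × 0.76 / 0.030² ≈ 778.56, so n₀ = 779.
Finite population correction with N = 1,041: n = n₀ / (1 + (n₀−1)/N) = 779 / (1 + 778/1041) = 779 / 1.7474 ≈ 445.82.
Rounding up, n = 446.

446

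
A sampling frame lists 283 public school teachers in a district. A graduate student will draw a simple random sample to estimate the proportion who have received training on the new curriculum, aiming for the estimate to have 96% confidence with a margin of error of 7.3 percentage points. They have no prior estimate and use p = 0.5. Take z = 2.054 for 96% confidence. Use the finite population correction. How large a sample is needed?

117

Unadjusted: n₀ = 2.054² × 0.50 × 0.50 / 0.073² ≈ 197.92, so n₀ = 198.
Finite population correction with N = 283: n = n₀ / (1 + (n₀−1)/N) = 198 / (1 + 197/283) = 198 / 1.6961 ≈ 116.74.
Rounding up, n = 117.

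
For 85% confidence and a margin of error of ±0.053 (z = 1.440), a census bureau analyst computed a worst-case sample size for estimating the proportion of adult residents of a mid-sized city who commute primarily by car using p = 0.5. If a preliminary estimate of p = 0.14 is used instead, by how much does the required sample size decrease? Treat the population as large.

96

Conservative (p = 0.5): n = 1.440² × 0.25 / 0.053² ≈ 184.55 → 185.
Using p = 0.14: p(1−p) = 0.1204, so n = 1.440² × 0.1204 / 0.053² ≈ 88.88 → 89.
Reduction: 185 − 89 = 96.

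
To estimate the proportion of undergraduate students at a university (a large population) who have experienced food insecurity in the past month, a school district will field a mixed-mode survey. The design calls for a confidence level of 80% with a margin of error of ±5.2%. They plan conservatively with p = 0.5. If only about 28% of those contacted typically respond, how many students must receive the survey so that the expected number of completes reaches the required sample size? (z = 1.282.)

543

Completed interviews needed: n₀ = 1.282² × 0.2500 / 0.052² ≈ 151.95 → 152.
At a 28% response rate, contacts needed = 152 / 0.28 ≈ 542.86 → 543.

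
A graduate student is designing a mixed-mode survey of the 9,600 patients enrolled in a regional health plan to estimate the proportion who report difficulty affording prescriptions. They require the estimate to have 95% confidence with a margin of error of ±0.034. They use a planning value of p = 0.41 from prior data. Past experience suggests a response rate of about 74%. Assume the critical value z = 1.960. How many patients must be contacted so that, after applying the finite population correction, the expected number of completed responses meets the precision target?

Completed interviews needed (unadjusted): n₀ = 1.960² × 0.2419 / 0.034² ≈ 803.88 → 804.
FPC for N = 9,600: n = 804 / (1 + 803/9600) = 804 / 1.0836 ≈ 741.94 → 742.
At a 74% response rate, contacts needed = 742 / 0.74 ≈ 1002.70 → 1003.

1003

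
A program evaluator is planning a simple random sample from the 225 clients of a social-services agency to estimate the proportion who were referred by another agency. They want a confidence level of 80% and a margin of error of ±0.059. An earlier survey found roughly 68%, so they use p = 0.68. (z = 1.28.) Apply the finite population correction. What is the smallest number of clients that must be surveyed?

Unadjusted: n₀ = 1.28² × 0.68 × 0.32 / 0.059² ≈ 102.42, so n₀ = 103.
Finite population correction with N = 225: n = n₀ / (1 + (n₀−1)/N) = 103 / (1 + 102/225) = 103 / 1.4533 ≈ 70.87.
Rounding up, n = 71.

71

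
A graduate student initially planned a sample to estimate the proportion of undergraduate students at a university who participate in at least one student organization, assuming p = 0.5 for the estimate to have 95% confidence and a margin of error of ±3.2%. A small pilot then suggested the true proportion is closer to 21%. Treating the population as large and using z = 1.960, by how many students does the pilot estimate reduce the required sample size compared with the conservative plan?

315

Conservative (p = 0.5): n = 1.960² × 0.25 / 0.032² ≈ 937.89 → 938.
Using p = 0.21: p(1−p) = 0.1659, so n = 1.960² × 0.1659 / 0.032² ≈ 622.38 → 623.
Reduction: 938 − 623 = 315.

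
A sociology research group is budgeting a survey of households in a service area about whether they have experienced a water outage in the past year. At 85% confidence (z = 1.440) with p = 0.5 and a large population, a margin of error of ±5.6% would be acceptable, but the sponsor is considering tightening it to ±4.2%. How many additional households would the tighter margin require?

128

At ±5.6%: n = 1.440² × 0.2500 / 0.056² ≈ 165.31 → 166.
At ±4.2%: n = 1.440² × 0.2500 / 0.042² ≈ 293.88 → 294.
Additional respondents: 294 − 166 = 128.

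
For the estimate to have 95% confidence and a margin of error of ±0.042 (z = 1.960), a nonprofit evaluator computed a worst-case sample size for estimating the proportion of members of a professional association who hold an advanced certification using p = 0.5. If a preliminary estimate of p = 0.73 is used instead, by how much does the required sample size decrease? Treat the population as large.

Conservative (p = 0.5): n = 1.960² × 0.25 / 0.042² ≈ 544.44 → 545.
Using p = 0.73: p(1−p) = 0.1971, so n = 1.960² × 0.1971 / 0.042² ≈ 429.24 → 430.
Reduction: 545 − 430 = 115.

115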